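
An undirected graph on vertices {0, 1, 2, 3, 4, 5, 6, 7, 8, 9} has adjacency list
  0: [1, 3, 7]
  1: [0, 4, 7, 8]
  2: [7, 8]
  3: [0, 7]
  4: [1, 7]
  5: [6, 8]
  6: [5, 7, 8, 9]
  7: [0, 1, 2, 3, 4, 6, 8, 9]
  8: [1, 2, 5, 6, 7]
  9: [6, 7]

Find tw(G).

2

A width-2 tree decomposition is:
Bags: B1 = {1, 7, 8}  B2 = {6, 7, 8}  B3 = {2, 7, 8}  B4 = {0, 1, 7}  B5 = {6, 7, 9}  B6 = {5, 6, 8}  B7 = {0, 3, 7}  B8 = {1, 4, 7}
Tree: B1–B2, B2–B3, B1–B4, B2–B5, B2–B6, B4–B7, B1–B8
Each bag holds 3 vertices, so the decomposition has width 2, which upper-bounds the treewidth. On the other hand G contains the 3-clique {5, 6, 8}. A clique must lie in a single bag of any decomposition, so no decomposition can have width below 2. Combining the bounds, tw(G) = 2.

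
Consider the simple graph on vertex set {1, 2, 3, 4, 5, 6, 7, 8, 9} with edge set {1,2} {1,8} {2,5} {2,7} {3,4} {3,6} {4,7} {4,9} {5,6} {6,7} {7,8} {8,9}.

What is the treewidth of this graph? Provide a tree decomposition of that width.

Each bag holds 4 vertices, so the decomposition has width 3, which upper-bounds the treewidth. For the lower bound: the 4 vertex sets {3,5,6}, {2}, {7}, {1,4,8,9} are disjoint, each induces a connected subgraph, and every pair is joined by at least one edge of G. Contracting each set to a single vertex therefore yields K_{4} as a minor, and since treewidth is minor-monotone, tw(G) ≥ tw(K_{4}) = 3. Hence tw(G) = 3 exactly.

Treewidth 3.
One optimal decomposition is:
Bags: B1 = {2, 3, 5, 6}  B2 = {2, 3, 6, 7}  B3 = {2, 3, 4, 7}  B4 = {1, 2, 4, 7}  B5 = {1, 4, 7, 8}  B6 = {1, 4, 8, 9}
Tree: B1–B2, B2–B3, B3–B4, B4–B5, B5–B6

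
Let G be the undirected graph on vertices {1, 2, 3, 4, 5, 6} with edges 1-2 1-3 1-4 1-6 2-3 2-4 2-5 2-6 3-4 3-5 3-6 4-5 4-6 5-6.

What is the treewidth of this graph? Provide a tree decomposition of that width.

Treewidth 4.
Bags: B1 = {1, 2, 3, 4, 6}  B2 = {2, 3, 4, 5, 6}
Tree: B1–B2

Every bag has size at most 5, so the width is 5 − 1 = 4 and tw(G) ≤ 4. For the lower bound, the 5 vertices {1, 2, 3, 4, 6} are pairwise adjacent, and any tree decomposition puts a clique entirely inside one bag — forcing width ≥ 4. The upper and lower bounds meet at 4, so that is the treewidth.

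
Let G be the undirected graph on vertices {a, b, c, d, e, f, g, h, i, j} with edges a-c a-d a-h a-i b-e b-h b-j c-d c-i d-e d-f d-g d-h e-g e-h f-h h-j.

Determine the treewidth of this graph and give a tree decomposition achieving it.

Treewidth 2.
One such decomposition:
Bags: B1 = {d, e, h}  B2 = {b, e, h}  B3 = {a, d, h}  B4 = {d, f, h}  B5 = {b, h, j}  B6 = {a, c, d}  B7 = {a, c, i}  B8 = {d, e, g}
Tree: B1–B2, B1–B3, B3–B4, B2–B5, B3–B6, B6–B7, B1–B8

Every bag has size at most 3, so the width is 3 − 1 = 2 and tw(G) ≤ 2. On the other hand G contains the 3-clique {d, e, g}. A clique must lie in a single bag of any decomposition, so no decomposition can have width below 2. Hence tw(G) = 2 exactly.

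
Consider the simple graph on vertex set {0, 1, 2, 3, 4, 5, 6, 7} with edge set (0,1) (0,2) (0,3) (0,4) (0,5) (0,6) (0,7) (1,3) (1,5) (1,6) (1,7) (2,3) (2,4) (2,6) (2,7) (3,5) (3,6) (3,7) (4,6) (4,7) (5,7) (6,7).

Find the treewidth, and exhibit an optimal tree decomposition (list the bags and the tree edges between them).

The largest bag has 5 vertices, giving width 4; this decomposition certifies tw(G) ≤ 4. On the other hand G contains the 5-clique {0, 1, 3, 5, 7}. A clique must lie in a single bag of any decomposition, so no decomposition can have width below 4. Therefore the treewidth is 4.

Treewidth 4.
One such decomposition:
Bags: B1 = {0, 2, 4, 6, 7}  B2 = {0, 2, 3, 6, 7}  B3 = {0, 1, 3, 6, 7}  B4 = {0, 1, 3, 5, 7}
Tree: B1–B2, B2–B3, B3–B4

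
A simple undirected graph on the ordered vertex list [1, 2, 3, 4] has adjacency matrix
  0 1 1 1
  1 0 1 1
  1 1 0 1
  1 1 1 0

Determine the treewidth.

A width-3 tree decomposition is:
Bags: B1 = {1, 2, 3, 4}
Tree: (single bag)
With just one bag of size 4, the width is 4 − 1 = 3, so tw(G) ≤ 3. On the other hand G contains the 4-clique {1, 2, 3, 4}. A clique must lie in a single bag of any decomposition, so no decomposition can have width below 3. Hence tw(G) = 3 exactly.

3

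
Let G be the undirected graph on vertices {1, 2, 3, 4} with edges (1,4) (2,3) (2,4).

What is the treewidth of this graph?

1

A width-1 tree decomposition is:
Bags: B1 = {2, 3}  B2 = {2, 4}  B3 = {1, 4}
Tree: B1–B2, B2–B3
Each bag holds 2 vertices, so the decomposition has width 1, which upper-bounds the treewidth. G has an edge, so its treewidth is at least 1. Therefore the treewidth is 1.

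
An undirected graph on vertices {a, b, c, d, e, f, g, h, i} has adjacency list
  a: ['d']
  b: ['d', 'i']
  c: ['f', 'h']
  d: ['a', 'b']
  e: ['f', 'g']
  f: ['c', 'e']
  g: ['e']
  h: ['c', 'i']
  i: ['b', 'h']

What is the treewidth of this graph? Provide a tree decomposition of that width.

Treewidth 1.
One such decomposition:
Bags: B1 = {e, g}  B2 = {e, f}  B3 = {c, f}  B4 = {c, h}  B5 = {h, i}  B6 = {b, i}  B7 = {b, d}  B8 = {a, d}
Tree: B1–B2, B2–B3, B3–B4, B4–B5, B5–B6, B6–B7, B7–B8

Every bag has size at most 2, so the width is 2 − 1 = 1 and tw(G) ≤ 1. Any graph with an edge has treewidth ≥ 1, and G has the edge g–e. Hence tw(G) = 1 exactly.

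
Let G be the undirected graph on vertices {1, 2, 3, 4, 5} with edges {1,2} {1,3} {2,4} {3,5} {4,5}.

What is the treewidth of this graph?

2

A width-2 tree decomposition is:
Bags: B1 = {3, 4, 5}  B2 = {2, 3, 4}  B3 = {1, 2, 3}
Tree: B1–B2, B2–B3
Every bag has size at most 3, so the width is 3 − 1 = 2 and tw(G) ≤ 2. For the lower bound, G contains the cycle 3–5–4–2–1–3, so G is not a forest; only forests have treewidth ≤ 1, hence tw(G) ≥ 2. The upper and lower bounds meet at 2, so that is the treewidth.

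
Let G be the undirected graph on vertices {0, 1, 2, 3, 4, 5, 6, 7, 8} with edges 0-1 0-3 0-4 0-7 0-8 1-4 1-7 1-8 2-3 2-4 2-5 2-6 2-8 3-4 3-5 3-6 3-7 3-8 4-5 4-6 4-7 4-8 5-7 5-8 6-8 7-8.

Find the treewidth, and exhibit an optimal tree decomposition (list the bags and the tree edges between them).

Treewidth 4.
One such decomposition:
Bags: B1 = {3, 4, 5, 7, 8}  B2 = {0, 3, 4, 7, 8}  B3 = {2, 3, 4, 5, 8}  B4 = {2, 3, 4, 6, 8}  B5 = {0, 1, 4, 7, 8}
Tree: B1–B2, B1–B3, B3–B4, B2–B5

Each bag holds 5 vertices, so the decomposition has width 4, which upper-bounds the treewidth. On the other hand G contains the 5-clique {0, 1, 4, 7, 8}. A clique must lie in a single bag of any decomposition, so no decomposition can have width below 4. Therefore the treewidth is 4.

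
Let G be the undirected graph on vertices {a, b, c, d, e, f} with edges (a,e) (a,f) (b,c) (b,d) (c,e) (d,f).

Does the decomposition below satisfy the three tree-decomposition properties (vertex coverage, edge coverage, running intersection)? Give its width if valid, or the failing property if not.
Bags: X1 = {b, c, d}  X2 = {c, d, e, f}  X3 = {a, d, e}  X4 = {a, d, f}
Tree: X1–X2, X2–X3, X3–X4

No — bags containing vertex f are not connected in the tree.

A tree decomposition must satisfy three properties: every vertex lies in some bag; for every edge, both endpoints lie together in some bag; and for every vertex, the bags containing it form a connected subtree. Here bags containing vertex f are not connected in the tree, so the decomposition is invalid.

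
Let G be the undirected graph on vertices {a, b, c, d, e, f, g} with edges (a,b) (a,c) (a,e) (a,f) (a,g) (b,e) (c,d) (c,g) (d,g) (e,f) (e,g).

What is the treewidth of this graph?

A width-2 tree decomposition is:
Bags: B1 = {a, e, g}  B2 = {a, c, g}  B3 = {a, b, e}  B4 = {c, d, g}  B5 = {a, e, f}
Tree: B1–B2, B1–B3, B2–B4, B1–B5
The largest bag has 3 vertices, giving width 2; this decomposition certifies tw(G) ≤ 2. For the lower bound, the 3 vertices {c, d, g} are pairwise adjacent, and any tree decomposition puts a clique entirely inside one bag — forcing width ≥ 2. Combining the bounds, tw(G) = 2.

2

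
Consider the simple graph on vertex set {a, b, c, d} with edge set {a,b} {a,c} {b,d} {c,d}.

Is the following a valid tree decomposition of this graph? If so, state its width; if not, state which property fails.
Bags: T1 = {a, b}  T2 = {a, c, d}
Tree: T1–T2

No — edge (d,b) lies in no bag.

A tree decomposition must satisfy three properties: every vertex lies in some bag; for every edge, both endpoints lie together in some bag; and for every vertex, the bags containing it form a connected subtree. Here edge (d,b) lies in no bag, so the decomposition is invalid.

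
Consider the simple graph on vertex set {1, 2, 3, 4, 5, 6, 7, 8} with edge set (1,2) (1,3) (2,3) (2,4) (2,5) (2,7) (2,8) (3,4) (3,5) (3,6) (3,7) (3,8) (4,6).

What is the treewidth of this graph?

2

A width-2 tree decomposition is:
Bags: B1 = {2, 3, 8}  B2 = {1, 2, 3}  B3 = {2, 3, 7}  B4 = {2, 3, 5}  B5 = {2, 3, 4}  B6 = {3, 4, 6}
Tree: B1–B2, B2–B3, B2–B4, B3–B5, B5–B6
Each bag holds 3 vertices, so the decomposition has width 2, which upper-bounds the treewidth. On the other hand G contains the 3-clique {1, 2, 3}. A clique must lie in a single bag of any decomposition, so no decomposition can have width below 2. Combining the bounds, tw(G) = 2.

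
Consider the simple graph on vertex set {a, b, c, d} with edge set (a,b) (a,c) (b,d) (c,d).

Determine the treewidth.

A width-2 tree decomposition is:
Bags: B1 = {b, c, d}  B2 = {a, b, c}
Tree: B1–B2
Every bag has size at most 3, so the width is 3 − 1 = 2 and tw(G) ≤ 2. The edges b–d–c–a–b form a cycle, so G is not a tree and its treewidth is at least 2. Hence tw(G) = 2 exactly.

2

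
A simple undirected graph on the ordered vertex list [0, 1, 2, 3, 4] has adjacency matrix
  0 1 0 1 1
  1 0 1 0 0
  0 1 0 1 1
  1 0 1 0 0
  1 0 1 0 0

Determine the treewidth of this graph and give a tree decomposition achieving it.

The largest bag has 3 vertices, giving width 2; this decomposition certifies tw(G) ≤ 2. Since 4–0–1–2–4 is a cycle in G, G is not acyclic. Forests are exactly the graphs of treewidth ≤ 1, so tw(G) ≥ 2. The upper and lower bounds meet at 2, so that is the treewidth.

Treewidth 2.
One optimal decomposition is:
Bags: B1 = {0, 2, 4}  B2 = {0, 1, 2}  B3 = {0, 2, 3}
Tree: B1–B2, B2–B3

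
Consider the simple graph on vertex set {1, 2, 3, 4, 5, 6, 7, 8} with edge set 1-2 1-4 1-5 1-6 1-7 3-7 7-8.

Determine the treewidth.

1

A width-1 tree decomposition is:
Bags: B1 = {1, 4}  B2 = {1, 7}  B3 = {1, 5}  B4 = {7, 8}  B5 = {1, 2}  B6 = {1, 6}  B7 = {3, 7}
Tree: B1–B2, B1–B3, B2–B4, B3–B5, B2–B6, B2–B7
Each bag holds 2 vertices, so the decomposition has width 1, which upper-bounds the treewidth. G has an edge, so its treewidth is at least 1. The upper and lower bounds meet at 1, so that is the treewidth.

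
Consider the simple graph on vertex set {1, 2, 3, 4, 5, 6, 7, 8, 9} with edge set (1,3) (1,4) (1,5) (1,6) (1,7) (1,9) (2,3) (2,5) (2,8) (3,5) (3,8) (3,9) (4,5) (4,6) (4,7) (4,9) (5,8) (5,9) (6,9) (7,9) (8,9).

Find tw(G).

A width-3 tree decomposition is:
Bags: B1 = {2, 3, 5, 8}  B2 = {3, 5, 8, 9}  B3 = {1, 3, 5, 9}  B4 = {1, 4, 5, 9}  B5 = {1, 4, 7, 9}  B6 = {1, 4, 6, 9}
Tree: B1–B2, B2–B3, B3–B4, B4–B5, B5–B6
Every bag has size at most 4, so the width is 4 − 1 = 3 and tw(G) ≤ 3. On the other hand G contains the 4-clique {3, 5, 8, 9}. A clique must lie in a single bag of any decomposition, so no decomposition can have width below 3. Therefore the treewidth is 3.

3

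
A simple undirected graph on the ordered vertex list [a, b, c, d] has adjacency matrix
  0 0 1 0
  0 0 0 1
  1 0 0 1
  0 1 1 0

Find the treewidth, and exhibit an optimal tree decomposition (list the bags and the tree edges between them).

Treewidth 1.
One optimal decomposition is:
Bags: B1 = {b, d}  B2 = {c, d}  B3 = {a, c}
Tree: B1–B2, B2–B3

Every bag has size at most 2, so the width is 2 − 1 = 1 and tw(G) ≤ 1. Since G has at least one edge (e.g. b–d), it is not an edgeless graph, so tw(G) ≥ 1. The upper and lower bounds meet at 1, so that is the treewidth.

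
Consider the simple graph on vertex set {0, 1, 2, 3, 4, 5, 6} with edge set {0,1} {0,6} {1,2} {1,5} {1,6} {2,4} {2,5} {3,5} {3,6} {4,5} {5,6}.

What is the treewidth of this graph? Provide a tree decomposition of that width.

Treewidth 2.
Bags: B1 = {1, 2, 5}  B2 = {2, 4, 5}  B3 = {1, 5, 6}  B4 = {3, 5, 6}  B5 = {0, 1, 6}
Tree: B1–B2, B1–B3, B3–B4, B3–B5

The largest bag has 3 vertices, giving width 2; this decomposition certifies tw(G) ≤ 2. Conversely, {0, 1, 6} is a clique of size 3, and the vertices of any clique must share a bag in every tree decomposition; so some bag has ≥ 3 vertices and tw(G) ≥ 2. The upper and lower bounds meet at 2, so that is the treewidth.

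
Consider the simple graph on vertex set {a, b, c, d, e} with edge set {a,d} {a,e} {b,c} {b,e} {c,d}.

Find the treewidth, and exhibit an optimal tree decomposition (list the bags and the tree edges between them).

Treewidth 2.
One such decomposition:
Bags: B1 = {b, c, e}  B2 = {c, d, e}  B3 = {a, d, e}
Tree: B1–B2, B2–B3

Each bag holds 3 vertices, so the decomposition has width 2, which upper-bounds the treewidth. Since e–b–c–d–a–e is a cycle in G, G is not acyclic. Forests are exactly the graphs of treewidth ≤ 1, so tw(G) ≥ 2. The upper and lower bounds meet at 2, so that is the treewidth.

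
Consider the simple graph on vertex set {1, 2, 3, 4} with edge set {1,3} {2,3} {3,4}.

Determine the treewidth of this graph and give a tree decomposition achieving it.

Treewidth 1.
One such decomposition:
Bags: B1 = {2, 3}  B2 = {1, 3}  B3 = {3, 4}
Tree: B1–B2, B1–B3

Every bag has size at most 2, so the width is 2 − 1 = 1 and tw(G) ≤ 1. Since G has at least one edge (e.g. 2–3), it is not an edgeless graph, so tw(G) ≥ 1. Combining the bounds, tw(G) = 1.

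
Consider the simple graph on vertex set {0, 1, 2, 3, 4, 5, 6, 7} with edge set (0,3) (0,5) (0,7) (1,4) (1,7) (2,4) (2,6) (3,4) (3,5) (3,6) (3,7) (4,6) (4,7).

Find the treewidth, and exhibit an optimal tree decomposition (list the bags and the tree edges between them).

Each bag holds 3 vertices, so the decomposition has width 2, which upper-bounds the treewidth. Conversely, {1, 4, 7} is a clique of size 3, and the vertices of any clique must share a bag in every tree decomposition; so some bag has ≥ 3 vertices and tw(G) ≥ 2. The upper and lower bounds meet at 2, so that is the treewidth.

Treewidth 2.
One optimal decomposition is:
Bags: B1 = {3, 4, 6}  B2 = {3, 4, 7}  B3 = {2, 4, 6}  B4 = {0, 3, 7}  B5 = {1, 4, 7}  B6 = {0, 3, 5}
Tree: B1–B2, B1–B3, B2–B4, B2–B5, B4–B6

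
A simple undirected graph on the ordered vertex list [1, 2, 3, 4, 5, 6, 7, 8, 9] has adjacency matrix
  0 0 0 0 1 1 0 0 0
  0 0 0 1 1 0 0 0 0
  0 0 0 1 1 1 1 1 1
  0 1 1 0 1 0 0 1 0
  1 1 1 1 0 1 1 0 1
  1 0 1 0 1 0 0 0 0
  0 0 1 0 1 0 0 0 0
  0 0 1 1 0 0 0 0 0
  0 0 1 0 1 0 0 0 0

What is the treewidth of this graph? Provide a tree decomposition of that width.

Each bag holds 3 vertices, so the decomposition has width 2, which upper-bounds the treewidth. For the lower bound, the 3 vertices {3, 4, 8} are pairwise adjacent, and any tree decomposition puts a clique entirely inside one bag — forcing width ≥ 2. Hence tw(G) = 2 exactly.

Treewidth 2.
One such decomposition:
Bags: B1 = {3, 4, 5}  B2 = {3, 4, 8}  B3 = {3, 5, 6}  B4 = {2, 4, 5}  B5 = {3, 5, 9}  B6 = {3, 5, 7}  B7 = {1, 5, 6}
Tree: B1–B2, B1–B3, B1–B4, B3–B5, B3–B6, B3–B7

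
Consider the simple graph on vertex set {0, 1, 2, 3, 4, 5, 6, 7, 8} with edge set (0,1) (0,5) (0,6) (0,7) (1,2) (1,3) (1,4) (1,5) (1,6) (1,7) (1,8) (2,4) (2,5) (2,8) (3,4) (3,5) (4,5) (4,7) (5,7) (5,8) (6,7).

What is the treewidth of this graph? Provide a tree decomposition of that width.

Treewidth 3.
One such decomposition:
Bags: B1 = {1, 2, 4, 5}  B2 = {1, 2, 5, 8}  B3 = {1, 4, 5, 7}  B4 = {0, 1, 5, 7}  B5 = {0, 1, 6, 7}  B6 = {1, 3, 4, 5}
Tree: B1–B2, B1–B3, B3–B4, B4–B5, B1–B6

The largest bag has 4 vertices, giving width 3; this decomposition certifies tw(G) ≤ 3. On the other hand G contains the 4-clique {0, 1, 5, 7}. A clique must lie in a single bag of any decomposition, so no decomposition can have width below 3. Combining the bounds, tw(G) = 3.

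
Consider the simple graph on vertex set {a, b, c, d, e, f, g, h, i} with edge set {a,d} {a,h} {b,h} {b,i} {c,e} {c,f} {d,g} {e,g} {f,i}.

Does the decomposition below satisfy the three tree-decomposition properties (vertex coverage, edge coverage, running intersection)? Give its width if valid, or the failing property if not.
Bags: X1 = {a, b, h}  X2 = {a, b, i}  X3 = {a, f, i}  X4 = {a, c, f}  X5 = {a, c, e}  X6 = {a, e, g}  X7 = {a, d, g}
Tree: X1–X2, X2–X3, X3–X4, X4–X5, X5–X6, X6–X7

Yes; width 2.

Every vertex of G appears in some bag (union = {a, b, c, d, e, f, g, h, i}); every edge is covered by a bag; and for each vertex v the set of bags containing v is connected in the bag tree. The decomposition is therefore valid. The largest bag has 3 vertices, so the width is 2.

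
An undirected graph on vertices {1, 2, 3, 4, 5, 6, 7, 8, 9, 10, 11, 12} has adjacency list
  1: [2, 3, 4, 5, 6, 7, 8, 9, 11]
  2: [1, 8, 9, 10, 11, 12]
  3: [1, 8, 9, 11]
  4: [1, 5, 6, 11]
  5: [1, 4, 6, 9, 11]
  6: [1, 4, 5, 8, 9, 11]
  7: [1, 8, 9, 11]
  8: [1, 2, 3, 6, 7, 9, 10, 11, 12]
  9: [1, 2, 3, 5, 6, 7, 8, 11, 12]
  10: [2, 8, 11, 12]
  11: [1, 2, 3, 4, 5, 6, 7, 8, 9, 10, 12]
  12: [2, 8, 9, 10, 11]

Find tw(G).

A width-4 tree decomposition is:
Bags: B1 = {1, 2, 8, 9, 11}  B2 = {2, 8, 9, 11, 12}  B3 = {1, 6, 8, 9, 11}  B4 = {1, 5, 6, 9, 11}  B5 = {2, 8, 10, 11, 12}  B6 = {1, 7, 8, 9, 11}  B7 = {1, 4, 5, 6, 11}  B8 = {1, 3, 8, 9, 11}
Tree: B1–B2, B1–B3, B3–B4, B2–B5, B3–B6, B4–B7, B3–B8
Every bag has size at most 5, so the width is 5 − 1 = 4 and tw(G) ≤ 4. On the other hand G contains the 5-clique {1, 2, 8, 9, 11}. A clique must lie in a single bag of any decomposition, so no decomposition can have width below 4. Combining the bounds, tw(G) = 4.

4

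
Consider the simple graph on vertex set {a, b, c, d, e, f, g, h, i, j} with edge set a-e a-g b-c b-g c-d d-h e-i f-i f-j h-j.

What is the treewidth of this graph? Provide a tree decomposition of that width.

Each bag holds 3 vertices, so the decomposition has width 2, which upper-bounds the treewidth. The edges c–b–g–a–e–i–f–j–h–d–c form a cycle, so G is not a tree and its treewidth is at least 2. Therefore the treewidth is 2.

Treewidth 2.
One such decomposition:
Bags: B1 = {b, c, g}  B2 = {a, c, g}  B3 = {a, c, e}  B4 = {c, e, i}  B5 = {c, f, i}  B6 = {c, f, j}  B7 = {c, h, j}  B8 = {c, d, h}
Tree: B1–B2, B2–B3, B3–B4, B4–B5, B5–B6, B6–B7, B7–B8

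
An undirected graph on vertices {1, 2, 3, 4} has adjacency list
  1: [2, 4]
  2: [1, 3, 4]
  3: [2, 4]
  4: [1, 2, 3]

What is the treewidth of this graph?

2

A width-2 tree decomposition is:
Bags: B1 = {1, 2, 4}  B2 = {2, 3, 4}
Tree: B1–B2
The largest bag has 3 vertices, giving width 2; this decomposition certifies tw(G) ≤ 2. On the other hand G contains the 3-clique {1, 2, 4}. A clique must lie in a single bag of any decomposition, so no decomposition can have width below 2. Hence tw(G) = 2 exactly.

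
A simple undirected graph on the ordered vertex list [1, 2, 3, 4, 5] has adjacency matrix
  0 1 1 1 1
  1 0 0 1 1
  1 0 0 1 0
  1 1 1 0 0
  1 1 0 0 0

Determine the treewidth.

2

A width-2 tree decomposition is:
Bags: B1 = {1, 3, 4}  B2 = {1, 2, 4}  B3 = {1, 2, 5}
Tree: B1–B2, B2–B3
Every bag has size at most 3, so the width is 3 − 1 = 2 and tw(G) ≤ 2. Conversely, {1, 2, 4} is a clique of size 3, and the vertices of any clique must share a bag in every tree decomposition; so some bag has ≥ 3 vertices and tw(G) ≥ 2. The upper and lower bounds meet at 2, so that is the treewidth.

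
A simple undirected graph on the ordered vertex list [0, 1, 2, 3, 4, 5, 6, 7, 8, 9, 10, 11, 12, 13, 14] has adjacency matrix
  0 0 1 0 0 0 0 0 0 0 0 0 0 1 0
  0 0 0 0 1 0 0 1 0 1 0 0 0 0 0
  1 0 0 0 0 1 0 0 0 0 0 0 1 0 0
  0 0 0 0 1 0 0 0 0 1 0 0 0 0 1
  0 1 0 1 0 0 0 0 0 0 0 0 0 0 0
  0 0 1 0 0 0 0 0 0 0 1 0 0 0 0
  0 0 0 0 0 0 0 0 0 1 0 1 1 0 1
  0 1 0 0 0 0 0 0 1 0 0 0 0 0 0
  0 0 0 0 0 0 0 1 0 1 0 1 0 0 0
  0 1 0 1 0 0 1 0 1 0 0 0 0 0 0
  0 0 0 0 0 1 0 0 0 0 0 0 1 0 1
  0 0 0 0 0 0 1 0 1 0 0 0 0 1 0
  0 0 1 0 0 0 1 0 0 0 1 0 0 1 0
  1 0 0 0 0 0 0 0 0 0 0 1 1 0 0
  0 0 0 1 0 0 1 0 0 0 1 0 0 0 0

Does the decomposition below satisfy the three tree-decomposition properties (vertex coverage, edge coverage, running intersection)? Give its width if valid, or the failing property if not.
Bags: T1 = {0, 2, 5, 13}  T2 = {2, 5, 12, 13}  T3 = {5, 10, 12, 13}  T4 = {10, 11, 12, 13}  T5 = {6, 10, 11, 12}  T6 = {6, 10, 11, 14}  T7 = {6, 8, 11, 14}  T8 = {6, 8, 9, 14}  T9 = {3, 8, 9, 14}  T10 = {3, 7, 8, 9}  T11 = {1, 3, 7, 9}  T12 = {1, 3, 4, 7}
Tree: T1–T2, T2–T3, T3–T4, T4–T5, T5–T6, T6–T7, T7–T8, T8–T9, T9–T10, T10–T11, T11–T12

Yes; width 3.

Every vertex of G appears in some bag (union = {0, 1, 2, 3, 4, 5, 6, 7, 8, 9, 10, 11, 12, 13, 14}); every edge is covered by a bag; and for each vertex v the set of bags containing v is connected in the bag tree. The decomposition is therefore valid. The largest bag has 4 vertices, so the width is 3.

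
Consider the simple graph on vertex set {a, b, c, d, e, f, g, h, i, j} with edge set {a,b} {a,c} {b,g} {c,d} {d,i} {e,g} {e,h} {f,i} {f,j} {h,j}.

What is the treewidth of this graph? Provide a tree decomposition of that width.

Treewidth 2.
One such decomposition:
Bags: B1 = {e, g, h}  B2 = {g, h, j}  B3 = {f, g, j}  B4 = {f, g, i}  B5 = {d, g, i}  B6 = {c, d, g}  B7 = {a, c, g}  B8 = {a, b, g}
Tree: B1–B2, B2–B3, B3–B4, B4–B5, B5–B6, B6–B7, B7–B8

Each bag holds 3 vertices, so the decomposition has width 2, which upper-bounds the treewidth. The edges g–e–h–j–f–i–d–c–a–b–g form a cycle, so G is not a tree and its treewidth is at least 2. The upper and lower bounds meet at 2, so that is the treewidth.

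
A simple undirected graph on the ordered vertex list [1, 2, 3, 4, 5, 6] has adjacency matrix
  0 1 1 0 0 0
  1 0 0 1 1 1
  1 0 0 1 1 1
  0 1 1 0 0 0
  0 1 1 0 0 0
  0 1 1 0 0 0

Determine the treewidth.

2

A width-2 tree decomposition is:
Bags: B1 = {2, 3, 5}  B2 = {2, 3, 6}  B3 = {1, 2, 3}  B4 = {2, 3, 4}
Tree: B1–B2, B2–B3, B3–B4
Every bag has size at most 3, so the width is 3 − 1 = 2 and tw(G) ≤ 2. The edges 5–2–6–3–5 form a cycle, so G is not a tree and its treewidth is at least 2. Hence tw(G) = 2 exactly.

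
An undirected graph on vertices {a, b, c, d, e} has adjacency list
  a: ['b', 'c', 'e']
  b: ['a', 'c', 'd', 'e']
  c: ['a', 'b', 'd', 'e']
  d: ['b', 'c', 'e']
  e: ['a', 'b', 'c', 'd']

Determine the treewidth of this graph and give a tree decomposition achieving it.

Treewidth 3.
One such decomposition:
Bags: B1 = {b, c, d, e}  B2 = {a, b, c, e}
Tree: B1–B2

The largest bag has 4 vertices, giving width 3; this decomposition certifies tw(G) ≤ 3. For the lower bound, the 4 vertices {b, c, d, e} are pairwise adjacent, and any tree decomposition puts a clique entirely inside one bag — forcing width ≥ 3. The upper and lower bounds meet at 3, so that is the treewidth.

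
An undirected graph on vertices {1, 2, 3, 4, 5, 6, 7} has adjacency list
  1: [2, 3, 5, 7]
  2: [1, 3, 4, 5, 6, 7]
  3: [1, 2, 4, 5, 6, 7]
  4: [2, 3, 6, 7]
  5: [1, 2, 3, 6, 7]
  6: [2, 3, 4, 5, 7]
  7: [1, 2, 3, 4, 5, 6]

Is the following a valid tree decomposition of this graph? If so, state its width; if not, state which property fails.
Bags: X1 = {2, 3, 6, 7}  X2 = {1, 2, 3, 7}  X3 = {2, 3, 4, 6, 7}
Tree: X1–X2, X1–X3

No — vertex 5 appears in no bag.

A tree decomposition must satisfy three properties: every vertex lies in some bag; for every edge, both endpoints lie together in some bag; and for every vertex, the bags containing it form a connected subtree. Here vertex 5 appears in no bag, so the decomposition is invalid.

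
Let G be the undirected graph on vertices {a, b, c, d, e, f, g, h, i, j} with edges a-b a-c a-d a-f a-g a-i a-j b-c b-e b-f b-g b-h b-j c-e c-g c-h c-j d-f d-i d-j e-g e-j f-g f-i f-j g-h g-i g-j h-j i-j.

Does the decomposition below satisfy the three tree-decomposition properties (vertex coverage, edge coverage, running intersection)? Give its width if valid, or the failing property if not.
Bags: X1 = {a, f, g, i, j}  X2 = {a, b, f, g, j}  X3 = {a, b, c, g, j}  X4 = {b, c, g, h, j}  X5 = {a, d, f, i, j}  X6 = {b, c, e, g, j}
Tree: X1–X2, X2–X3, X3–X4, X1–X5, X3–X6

Yes; width 4.

Checking the three conditions: (i) the bags cover all of {a, b, c, d, e, f, g, h, i, j}; (ii) for each edge, some bag contains both endpoints; (iii) the bags containing any fixed vertex form a subtree. All hold, so the decomposition is valid with width 5 − 1 = 4.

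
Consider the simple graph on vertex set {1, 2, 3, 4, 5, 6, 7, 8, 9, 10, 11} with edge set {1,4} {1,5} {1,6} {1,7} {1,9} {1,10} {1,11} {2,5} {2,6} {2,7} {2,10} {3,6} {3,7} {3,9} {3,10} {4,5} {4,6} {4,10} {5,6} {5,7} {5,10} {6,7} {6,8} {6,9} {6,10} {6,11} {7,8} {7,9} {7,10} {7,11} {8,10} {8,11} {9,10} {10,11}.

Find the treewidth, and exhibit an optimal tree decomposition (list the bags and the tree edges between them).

Every bag has size at most 5, so the width is 5 − 1 = 4 and tw(G) ≤ 4. Conversely, {1, 4, 5, 6, 10} is a clique of size 5, and the vertices of any clique must share a bag in every tree decomposition; so some bag has ≥ 5 vertices and tw(G) ≥ 4. Hence tw(G) = 4 exactly.

Treewidth 4.
One optimal decomposition is:
Bags: B1 = {1, 5, 6, 7, 10}  B2 = {1, 6, 7, 9, 10}  B3 = {1, 6, 7, 10, 11}  B4 = {3, 6, 7, 9, 10}  B5 = {6, 7, 8, 10, 11}  B6 = {1, 4, 5, 6, 10}  B7 = {2, 5, 6, 7, 10}
Tree: B1–B2, B1–B3, B2–B4, B3–B5, B1–B6, B1–B7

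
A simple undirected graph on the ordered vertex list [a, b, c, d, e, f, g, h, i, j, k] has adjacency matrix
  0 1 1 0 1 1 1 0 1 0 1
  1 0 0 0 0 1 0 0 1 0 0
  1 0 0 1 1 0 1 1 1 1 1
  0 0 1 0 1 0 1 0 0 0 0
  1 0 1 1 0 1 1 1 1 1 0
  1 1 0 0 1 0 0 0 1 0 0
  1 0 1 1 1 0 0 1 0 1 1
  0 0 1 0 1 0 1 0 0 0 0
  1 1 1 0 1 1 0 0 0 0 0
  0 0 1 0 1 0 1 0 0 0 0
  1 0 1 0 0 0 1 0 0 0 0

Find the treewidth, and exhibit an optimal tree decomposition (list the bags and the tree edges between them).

The largest bag has 4 vertices, giving width 3; this decomposition certifies tw(G) ≤ 3. For the lower bound, the 4 vertices {c, d, e, g} are pairwise adjacent, and any tree decomposition puts a clique entirely inside one bag — forcing width ≥ 3. Combining the bounds, tw(G) = 3.

Treewidth 3.
Bags: B1 = {a, c, e, g}  B2 = {c, d, e, g}  B3 = {a, c, e, i}  B4 = {c, e, g, j}  B5 = {a, e, f, i}  B6 = {a, b, f, i}  B7 = {a, c, g, k}  B8 = {c, e, g, h}
Tree: B1–B2, B1–B3, B2–B4, B3–B5, B5–B6, B1–B7, B1–B8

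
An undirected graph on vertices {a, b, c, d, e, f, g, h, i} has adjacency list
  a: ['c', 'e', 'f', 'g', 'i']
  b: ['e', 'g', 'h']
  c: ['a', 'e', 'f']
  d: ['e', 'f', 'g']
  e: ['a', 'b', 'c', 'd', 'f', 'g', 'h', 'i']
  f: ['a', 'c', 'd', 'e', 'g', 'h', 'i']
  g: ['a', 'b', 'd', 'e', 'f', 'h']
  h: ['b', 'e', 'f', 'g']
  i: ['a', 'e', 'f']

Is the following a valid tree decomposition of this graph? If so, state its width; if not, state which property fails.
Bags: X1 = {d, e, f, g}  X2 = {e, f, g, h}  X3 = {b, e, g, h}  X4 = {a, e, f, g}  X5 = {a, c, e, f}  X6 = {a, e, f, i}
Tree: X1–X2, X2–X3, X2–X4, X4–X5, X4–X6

Vertex coverage: the bags together contain {a, b, c, d, e, f, g, h, i}, the full vertex set. Edge coverage: each edge of G has both endpoints in at least one bag. Running intersection: for every vertex, the bags containing it form a connected subtree. All three properties hold, so this is a valid tree decomposition of width max|bag| − 1 = 3, and hence tw(G) ≤ 3.

Yes; width 3.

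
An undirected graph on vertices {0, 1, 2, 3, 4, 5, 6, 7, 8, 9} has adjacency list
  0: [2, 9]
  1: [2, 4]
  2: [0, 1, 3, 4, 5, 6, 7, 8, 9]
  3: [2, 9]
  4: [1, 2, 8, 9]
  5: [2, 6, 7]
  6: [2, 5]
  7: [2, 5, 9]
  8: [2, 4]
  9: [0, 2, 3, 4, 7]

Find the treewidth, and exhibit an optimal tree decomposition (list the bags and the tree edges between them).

Treewidth 2.
Bags: B1 = {2, 3, 9}  B2 = {2, 7, 9}  B3 = {2, 4, 9}  B4 = {2, 4, 8}  B5 = {1, 2, 4}  B6 = {0, 2, 9}  B7 = {2, 5, 7}  B8 = {2, 5, 6}
Tree: B1–B2, B2–B3, B3–B4, B4–B5, B1–B6, B2–B7, B7–B8

Every bag has size at most 3, so the width is 3 − 1 = 2 and tw(G) ≤ 2. Conversely, {1, 2, 4} is a clique of size 3, and the vertices of any clique must share a bag in every tree decomposition; so some bag has ≥ 3 vertices and tw(G) ≥ 2. The upper and lower bounds meet at 2, so that is the treewidth.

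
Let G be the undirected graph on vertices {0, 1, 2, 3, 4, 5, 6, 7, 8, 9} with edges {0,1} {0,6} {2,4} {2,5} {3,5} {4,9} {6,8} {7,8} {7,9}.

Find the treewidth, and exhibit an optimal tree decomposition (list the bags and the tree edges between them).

Treewidth 1.
One optimal decomposition is:
Bags: B1 = {3, 5}  B2 = {2, 5}  B3 = {2, 4}  B4 = {4, 9}  B5 = {7, 9}  B6 = {7, 8}  B7 = {6, 8}  B8 = {0, 6}  B9 = {0, 1}
Tree: B1–B2, B2–B3, B3–B4, B4–B5, B5–B6, B6–B7, B7–B8, B8–B9

Each bag holds 2 vertices, so the decomposition has width 1, which upper-bounds the treewidth. G has an edge, so its treewidth is at least 1. The upper and lower bounds meet at 1, so that is the treewidth.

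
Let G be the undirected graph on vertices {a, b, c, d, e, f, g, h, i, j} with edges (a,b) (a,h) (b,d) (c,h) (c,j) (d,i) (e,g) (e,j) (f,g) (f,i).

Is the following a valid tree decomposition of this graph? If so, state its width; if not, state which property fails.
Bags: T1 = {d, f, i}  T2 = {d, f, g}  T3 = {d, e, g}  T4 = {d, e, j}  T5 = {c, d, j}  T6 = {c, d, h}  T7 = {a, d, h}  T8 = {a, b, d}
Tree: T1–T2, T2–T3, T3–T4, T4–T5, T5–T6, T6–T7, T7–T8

Yes; width 2.

Every vertex of G appears in some bag (union = {a, b, c, d, e, f, g, h, i, j}); every edge is covered by a bag; and for each vertex v the set of bags containing v is connected in the bag tree. The decomposition is therefore valid. The largest bag has 3 vertices, so the width is 2.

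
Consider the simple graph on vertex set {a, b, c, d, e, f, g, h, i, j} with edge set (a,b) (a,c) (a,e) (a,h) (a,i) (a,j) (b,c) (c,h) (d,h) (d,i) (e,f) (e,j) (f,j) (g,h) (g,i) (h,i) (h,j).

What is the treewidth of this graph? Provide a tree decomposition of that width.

Treewidth 2.
Bags: B1 = {a, h, j}  B2 = {a, h, i}  B3 = {a, e, j}  B4 = {a, c, h}  B5 = {a, b, c}  B6 = {d, h, i}  B7 = {g, h, i}  B8 = {e, f, j}
Tree: B1–B2, B1–B3, B2–B4, B4–B5, B2–B6, B6–B7, B3–B8

Every bag has size at most 3, so the width is 3 − 1 = 2 and tw(G) ≤ 2. For the lower bound, the 3 vertices {e, f, j} are pairwise adjacent, and any tree decomposition puts a clique entirely inside one bag — forcing width ≥ 2. Combining the bounds, tw(G) = 2.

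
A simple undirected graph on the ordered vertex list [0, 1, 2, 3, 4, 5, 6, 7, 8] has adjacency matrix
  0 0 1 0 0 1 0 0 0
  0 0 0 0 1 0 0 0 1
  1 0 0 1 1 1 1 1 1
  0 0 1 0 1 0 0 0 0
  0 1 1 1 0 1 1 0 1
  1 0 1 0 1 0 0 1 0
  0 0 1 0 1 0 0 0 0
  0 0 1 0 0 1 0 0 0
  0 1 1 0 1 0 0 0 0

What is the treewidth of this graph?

A width-2 tree decomposition is:
Bags: B1 = {2, 4, 5}  B2 = {2, 4, 8}  B3 = {0, 2, 5}  B4 = {2, 5, 7}  B5 = {1, 4, 8}  B6 = {2, 4, 6}  B7 = {2, 3, 4}
Tree: B1–B2, B1–B3, B3–B4, B2–B5, B1–B6, B1–B7
The largest bag has 3 vertices, giving width 2; this decomposition certifies tw(G) ≤ 2. Conversely, {1, 4, 8} is a clique of size 3, and the vertices of any clique must share a bag in every tree decomposition; so some bag has ≥ 3 vertices and tw(G) ≥ 2. The upper and lower bounds meet at 2, so that is the treewidth.

2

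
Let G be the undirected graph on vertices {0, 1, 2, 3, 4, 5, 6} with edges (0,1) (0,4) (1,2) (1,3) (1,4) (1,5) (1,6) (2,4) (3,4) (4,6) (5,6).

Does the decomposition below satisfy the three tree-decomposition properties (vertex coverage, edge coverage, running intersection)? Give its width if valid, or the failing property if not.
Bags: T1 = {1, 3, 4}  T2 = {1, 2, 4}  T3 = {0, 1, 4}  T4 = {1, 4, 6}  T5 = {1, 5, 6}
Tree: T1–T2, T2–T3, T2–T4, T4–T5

Every vertex of G appears in some bag (union = {0, 1, 2, 3, 4, 5, 6}); every edge is covered by a bag; and for each vertex v the set of bags containing v is connected in the bag tree. The decomposition is therefore valid. The largest bag has 3 vertices, so the width is 2.

Yes; width 2.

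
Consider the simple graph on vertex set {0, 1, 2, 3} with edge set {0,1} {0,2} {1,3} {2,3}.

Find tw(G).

2

A width-2 tree decomposition is:
Bags: B1 = {0, 1, 2}  B2 = {1, 2, 3}
Tree: B1–B2
Each bag holds 3 vertices, so the decomposition has width 2, which upper-bounds the treewidth. Since 2–0–1–3–2 is a cycle in G, G is not acyclic. Forests are exactly the graphs of treewidth ≤ 1, so tw(G) ≥ 2. Therefore the treewidth is 2.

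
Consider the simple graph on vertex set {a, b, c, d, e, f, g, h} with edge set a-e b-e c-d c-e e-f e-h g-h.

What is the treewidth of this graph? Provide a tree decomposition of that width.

Each bag holds 2 vertices, so the decomposition has width 1, which upper-bounds the treewidth. Any graph with an edge has treewidth ≥ 1, and G has the edge e–h. Therefore the treewidth is 1.

Treewidth 1.
One such decomposition:
Bags: B1 = {e, h}  B2 = {g, h}  B3 = {a, e}  B4 = {e, f}  B5 = {c, e}  B6 = {b, e}  B7 = {c, d}
Tree: B1–B2, B1–B3, B3–B4, B4–B5, B1–B6, B5–B7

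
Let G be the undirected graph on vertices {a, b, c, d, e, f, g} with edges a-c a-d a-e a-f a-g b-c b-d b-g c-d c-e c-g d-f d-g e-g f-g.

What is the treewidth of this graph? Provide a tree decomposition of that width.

The largest bag has 4 vertices, giving width 3; this decomposition certifies tw(G) ≤ 3. On the other hand G contains the 4-clique {a, c, d, g}. A clique must lie in a single bag of any decomposition, so no decomposition can have width below 3. Combining the bounds, tw(G) = 3.

Treewidth 3.
Bags: B1 = {a, c, e, g}  B2 = {a, c, d, g}  B3 = {a, d, f, g}  B4 = {b, c, d, g}
Tree: B1–B2, B2–B3, B2–B4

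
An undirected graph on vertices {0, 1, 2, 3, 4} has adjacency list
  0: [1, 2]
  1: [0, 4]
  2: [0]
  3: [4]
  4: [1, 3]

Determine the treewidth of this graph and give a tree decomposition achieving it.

Treewidth 1.
One optimal decomposition is:
Bags: B1 = {0, 1}  B2 = {1, 4}  B3 = {0, 2}  B4 = {3, 4}
Tree: B1–B2, B1–B3, B2–B4

Each bag holds 2 vertices, so the decomposition has width 1, which upper-bounds the treewidth. G has an edge, so its treewidth is at least 1. The upper and lower bounds meet at 1, so that is the treewidth.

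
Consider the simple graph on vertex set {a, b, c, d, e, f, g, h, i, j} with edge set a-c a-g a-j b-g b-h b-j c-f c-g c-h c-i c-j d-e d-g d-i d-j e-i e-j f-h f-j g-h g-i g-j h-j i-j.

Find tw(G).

A width-3 tree decomposition is:
Bags: B1 = {c, g, i, j}  B2 = {a, c, g, j}  B3 = {c, g, h, j}  B4 = {d, g, i, j}  B5 = {b, g, h, j}  B6 = {d, e, i, j}  B7 = {c, f, h, j}
Tree: B1–B2, B2–B3, B1–B4, B3–B5, B4–B6, B3–B7
The largest bag has 4 vertices, giving width 3; this decomposition certifies tw(G) ≤ 3. Conversely, {d, g, i, j} is a clique of size 4, and the vertices of any clique must share a bag in every tree decomposition; so some bag has ≥ 4 vertices and tw(G) ≥ 3. Hence tw(G) = 3 exactly.

3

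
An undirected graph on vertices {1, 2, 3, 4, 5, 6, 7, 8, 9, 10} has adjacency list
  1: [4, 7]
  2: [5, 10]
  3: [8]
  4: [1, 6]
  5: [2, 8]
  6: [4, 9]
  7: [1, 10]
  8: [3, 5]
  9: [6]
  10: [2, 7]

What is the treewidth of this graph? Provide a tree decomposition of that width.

Each bag holds 2 vertices, so the decomposition has width 1, which upper-bounds the treewidth. G has an edge, so its treewidth is at least 1. Therefore the treewidth is 1.

Treewidth 1.
One such decomposition:
Bags: B1 = {6, 9}  B2 = {4, 6}  B3 = {1, 4}  B4 = {1, 7}  B5 = {7, 10}  B6 = {2, 10}  B7 = {2, 5}  B8 = {5, 8}  B9 = {3, 8}
Tree: B1–B2, B2–B3, B3–B4, B4–B5, B5–B6, B6–B7, B7–B8, B8–B9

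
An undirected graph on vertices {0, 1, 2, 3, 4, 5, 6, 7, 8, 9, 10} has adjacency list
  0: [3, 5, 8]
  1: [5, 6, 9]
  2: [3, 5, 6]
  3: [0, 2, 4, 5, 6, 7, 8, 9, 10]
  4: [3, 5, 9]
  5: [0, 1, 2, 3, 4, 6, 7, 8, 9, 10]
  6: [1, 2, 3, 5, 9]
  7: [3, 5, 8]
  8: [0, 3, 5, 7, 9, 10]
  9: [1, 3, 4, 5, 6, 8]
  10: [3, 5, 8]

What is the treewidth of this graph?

3

A width-3 tree decomposition is:
Bags: B1 = {3, 5, 6, 9}  B2 = {3, 5, 8, 9}  B3 = {3, 5, 8, 10}  B4 = {0, 3, 5, 8}  B5 = {1, 5, 6, 9}  B6 = {2, 3, 5, 6}  B7 = {3, 4, 5, 9}  B8 = {3, 5, 7, 8}
Tree: B1–B2, B2–B3, B3–B4, B1–B5, B1–B6, B1–B7, B4–B8
Every bag has size at most 4, so the width is 4 − 1 = 3 and tw(G) ≤ 3. On the other hand G contains the 4-clique {1, 5, 6, 9}. A clique must lie in a single bag of any decomposition, so no decomposition can have width below 3. Hence tw(G) = 3 exactly.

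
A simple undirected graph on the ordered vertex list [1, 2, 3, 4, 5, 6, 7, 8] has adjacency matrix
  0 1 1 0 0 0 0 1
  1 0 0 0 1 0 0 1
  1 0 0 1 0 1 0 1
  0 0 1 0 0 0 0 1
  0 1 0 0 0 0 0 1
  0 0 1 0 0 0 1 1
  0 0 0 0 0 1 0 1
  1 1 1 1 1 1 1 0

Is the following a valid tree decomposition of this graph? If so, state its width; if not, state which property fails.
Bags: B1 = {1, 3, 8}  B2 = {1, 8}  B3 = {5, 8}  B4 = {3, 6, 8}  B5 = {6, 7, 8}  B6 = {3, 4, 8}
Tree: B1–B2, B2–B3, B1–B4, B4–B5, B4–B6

No — vertex 2 appears in no bag.

A tree decomposition must satisfy three properties: every vertex lies in some bag; for every edge, both endpoints lie together in some bag; and for every vertex, the bags containing it form a connected subtree. Here vertex 2 appears in no bag, so the decomposition is invalid.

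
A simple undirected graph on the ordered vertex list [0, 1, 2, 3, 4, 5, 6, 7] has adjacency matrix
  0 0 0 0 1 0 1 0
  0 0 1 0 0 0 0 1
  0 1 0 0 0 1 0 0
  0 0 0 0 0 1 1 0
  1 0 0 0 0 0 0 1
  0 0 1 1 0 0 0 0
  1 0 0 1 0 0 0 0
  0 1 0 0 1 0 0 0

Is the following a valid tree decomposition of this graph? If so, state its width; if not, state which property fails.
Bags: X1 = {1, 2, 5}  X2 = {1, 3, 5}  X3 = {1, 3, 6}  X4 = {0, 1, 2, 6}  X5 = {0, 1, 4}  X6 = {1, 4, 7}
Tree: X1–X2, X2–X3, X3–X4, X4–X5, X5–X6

No — bags containing vertex 2 are not connected in the tree.

A tree decomposition must satisfy three properties: every vertex lies in some bag; for every edge, both endpoints lie together in some bag; and for every vertex, the bags containing it form a connected subtree. Here bags containing vertex 2 are not connected in the tree, so the decomposition is invalid.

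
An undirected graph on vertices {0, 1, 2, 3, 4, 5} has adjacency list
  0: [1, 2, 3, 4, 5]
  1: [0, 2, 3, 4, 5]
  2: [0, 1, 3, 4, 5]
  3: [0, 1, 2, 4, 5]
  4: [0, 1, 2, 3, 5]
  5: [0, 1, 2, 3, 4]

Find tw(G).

A width-5 tree decomposition is:
Bags: B1 = {0, 1, 2, 3, 4, 5}
Tree: (single bag)
A single bag containing all 6 vertices is trivially a valid decomposition of width 5. For the lower bound, the 6 vertices {0, 1, 2, 3, 4, 5} are pairwise adjacent, and any tree decomposition puts a clique entirely inside one bag — forcing width ≥ 5. Hence tw(G) = 5 exactly.

5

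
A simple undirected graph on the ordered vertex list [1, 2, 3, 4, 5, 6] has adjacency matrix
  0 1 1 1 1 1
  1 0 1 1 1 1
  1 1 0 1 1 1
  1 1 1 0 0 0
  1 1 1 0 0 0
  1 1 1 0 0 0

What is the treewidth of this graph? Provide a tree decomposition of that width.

Each bag holds 4 vertices, so the decomposition has width 3, which upper-bounds the treewidth. For the lower bound, the 4 vertices {1, 2, 3, 4} are pairwise adjacent, and any tree decomposition puts a clique entirely inside one bag — forcing width ≥ 3. The upper and lower bounds meet at 3, so that is the treewidth.

Treewidth 3.
Bags: B1 = {1, 2, 3, 4}  B2 = {1, 2, 3, 5}  B3 = {1, 2, 3, 6}
Tree: B1–B2, B2–B3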